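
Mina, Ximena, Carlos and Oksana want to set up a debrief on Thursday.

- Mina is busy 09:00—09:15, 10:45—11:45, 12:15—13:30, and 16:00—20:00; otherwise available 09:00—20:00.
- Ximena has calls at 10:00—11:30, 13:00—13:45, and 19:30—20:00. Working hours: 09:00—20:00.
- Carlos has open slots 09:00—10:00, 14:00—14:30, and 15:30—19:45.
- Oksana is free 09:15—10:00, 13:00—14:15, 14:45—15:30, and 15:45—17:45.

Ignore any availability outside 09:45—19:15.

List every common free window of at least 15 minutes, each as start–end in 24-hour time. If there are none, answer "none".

Mina free within 09:00–20:00: 09:15–10:45, 11:45–12:15, 13:30–16:00.
Ximena free within 09:00–20:00: 09:00–10:00, 11:30–13:00, 13:45–19:30.
Mina ∩ Ximena: 09:15–10:00, 11:45–12:15, 13:45–16:00.
Mina ∩ Ximena ∩ Carlos: 09:15–10:00, 14:00–14:30, 15:30–16:00.
Mina ∩ Ximena ∩ Carlos ∩ Oksana: 09:15–10:00, 14:00–14:15, 15:45–16:00.
Restricted to 09:45–19:15: 09:45–10:00, 14:00–14:15, 15:45–16:00.
Windows ≥ 15 min: 09:45–10:00, 14:00–14:15, 15:45–16:00.

09:45–10:00, 14:00–14:15, 15:45–16:00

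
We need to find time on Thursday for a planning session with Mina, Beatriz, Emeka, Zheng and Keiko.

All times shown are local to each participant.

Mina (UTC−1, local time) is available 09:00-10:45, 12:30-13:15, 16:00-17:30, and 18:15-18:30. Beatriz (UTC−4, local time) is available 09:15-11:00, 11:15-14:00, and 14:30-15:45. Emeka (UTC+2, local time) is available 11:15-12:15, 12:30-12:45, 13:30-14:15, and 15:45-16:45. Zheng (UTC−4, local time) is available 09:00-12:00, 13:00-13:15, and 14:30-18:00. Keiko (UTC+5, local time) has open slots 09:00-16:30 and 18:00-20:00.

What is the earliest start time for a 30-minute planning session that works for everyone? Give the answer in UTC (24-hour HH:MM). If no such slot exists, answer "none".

13:45

Mina → UTC: 10:00–11:45, 13:30–14:15, 17:00–18:30, 19:15–19:30.
Beatriz → UTC: 13:15–15:00, 15:15–18:00, 18:30–19:45.
Emeka → UTC: 09:15–10:15, 10:30–10:45, 11:30–12:15, 13:45–14:45.
Zheng → UTC: 13:00–16:00, 17:00–17:15, 18:30–22:00.
Keiko → UTC: 04:00–11:30, 13:00–15:00.
Mina ∩ Beatriz: 13:30–14:15, 17:00–18:00, 19:15–19:30.
Mina ∩ Beatriz ∩ Emeka: 13:45–14:15.
Mina ∩ Beatriz ∩ Emeka ∩ Zheng: 13:45–14:15.
Mina ∩ Beatriz ∩ Emeka ∩ Zheng ∩ Keiko: 13:45–14:15.
Windows ≥ 30 min: 13:45–14:15.
Earliest such window starts at 13:45.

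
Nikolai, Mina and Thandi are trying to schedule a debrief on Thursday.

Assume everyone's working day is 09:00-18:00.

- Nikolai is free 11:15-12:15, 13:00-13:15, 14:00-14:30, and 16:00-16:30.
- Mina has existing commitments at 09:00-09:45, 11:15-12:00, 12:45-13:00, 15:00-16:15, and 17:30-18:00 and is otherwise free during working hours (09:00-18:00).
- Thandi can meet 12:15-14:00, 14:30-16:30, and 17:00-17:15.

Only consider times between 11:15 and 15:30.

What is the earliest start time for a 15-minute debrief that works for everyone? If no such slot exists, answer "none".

13:00

Mina free within 09:00–18:00: 09:45–11:15, 12:00–12:45, 13:00–15:00, 16:15–17:30.
Nikolai ∩ Mina: 12:00–12:15, 13:00–13:15, 14:00–14:30, 16:15–16:30.
Nikolai ∩ Mina ∩ Thandi: 13:00–13:15, 16:15–16:30.
Restricted to 11:15–15:30: 13:00–13:15.
Windows ≥ 15 min: 13:00–13:15.
Earliest such window starts at 13:00.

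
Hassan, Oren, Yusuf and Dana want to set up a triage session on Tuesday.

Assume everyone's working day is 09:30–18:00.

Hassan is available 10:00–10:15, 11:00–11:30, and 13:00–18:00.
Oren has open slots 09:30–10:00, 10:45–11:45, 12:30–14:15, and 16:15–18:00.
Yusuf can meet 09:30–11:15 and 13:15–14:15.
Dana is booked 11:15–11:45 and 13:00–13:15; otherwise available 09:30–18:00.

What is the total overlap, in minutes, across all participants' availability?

75 minutes

Dana free within 09:30–18:00: 09:30–11:15, 11:45–13:00, 13:15–18:00.
Hassan ∩ Oren: 11:00–11:30, 13:00–14:15, 16:15–18:00.
Hassan ∩ Oren ∩ Yusuf: 11:00–11:15, 13:15–14:15.
Hassan ∩ Oren ∩ Yusuf ∩ Dana: 11:00–11:15, 13:15–14:15.
Total common minutes: 15 + 60 = 75.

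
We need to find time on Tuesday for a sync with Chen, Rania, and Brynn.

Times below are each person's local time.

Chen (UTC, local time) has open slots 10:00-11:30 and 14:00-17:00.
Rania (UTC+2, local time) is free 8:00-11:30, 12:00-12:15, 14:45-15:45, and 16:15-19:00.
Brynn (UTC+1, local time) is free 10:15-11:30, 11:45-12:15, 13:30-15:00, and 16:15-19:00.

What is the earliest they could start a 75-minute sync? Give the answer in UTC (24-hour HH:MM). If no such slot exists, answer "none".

15:15

Chen → UTC: 10:00–11:30, 14:00–17:00.
Rania → UTC: 06:00–09:30, 10:00–10:15, 12:45–13:45, 14:15–17:00.
Brynn → UTC: 09:15–10:30, 10:45–11:15, 12:30–14:00, 15:15–18:00.
Chen ∩ Rania: 10:00–10:15, 14:15–17:00.
Chen ∩ Rania ∩ Brynn: 10:00–10:15, 15:15–17:00.
Windows ≥ 75 min: 15:15–17:00.
Earliest such window starts at 15:15.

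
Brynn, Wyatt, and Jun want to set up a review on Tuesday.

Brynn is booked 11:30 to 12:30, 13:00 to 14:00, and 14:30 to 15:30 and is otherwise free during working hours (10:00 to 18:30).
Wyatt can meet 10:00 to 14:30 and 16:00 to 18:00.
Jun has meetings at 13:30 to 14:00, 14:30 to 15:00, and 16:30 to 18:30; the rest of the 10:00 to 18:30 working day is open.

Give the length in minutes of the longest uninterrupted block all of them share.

Brynn free within 10:00–18:30: 10:00–11:30, 12:30–13:00, 14:00–14:30, 15:30–18:30.
Jun free within 10:00–18:30: 10:00–13:30, 14:00–14:30, 15:00–16:30.
Brynn ∩ Wyatt: 10:00–11:30, 12:30–13:00, 14:00–14:30, 16:00–18:00.
Brynn ∩ Wyatt ∩ Jun: 10:00–11:30, 12:30–13:00, 14:00–14:30, 16:00–16:30.
Common window lengths: 90, 30, 30, 30 min; longest is 90.

90 minutes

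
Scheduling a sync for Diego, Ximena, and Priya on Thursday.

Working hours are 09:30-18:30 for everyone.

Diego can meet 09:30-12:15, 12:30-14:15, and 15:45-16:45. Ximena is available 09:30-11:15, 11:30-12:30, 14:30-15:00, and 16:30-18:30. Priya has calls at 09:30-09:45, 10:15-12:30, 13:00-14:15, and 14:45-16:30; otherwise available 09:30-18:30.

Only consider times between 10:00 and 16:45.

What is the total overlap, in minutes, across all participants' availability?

Priya free within 09:30–18:30: 09:45–10:15, 12:30–13:00, 14:15–14:45, 16:30–18:30.
Diego ∩ Ximena: 09:30–11:15, 11:30–12:15, 16:30–16:45.
Diego ∩ Ximena ∩ Priya: 09:45–10:15, 16:30–16:45.
Restricted to 10:00–16:45: 10:00–10:15, 16:30–16:45.
Total common minutes: 15 + 15 = 30.

30 minutes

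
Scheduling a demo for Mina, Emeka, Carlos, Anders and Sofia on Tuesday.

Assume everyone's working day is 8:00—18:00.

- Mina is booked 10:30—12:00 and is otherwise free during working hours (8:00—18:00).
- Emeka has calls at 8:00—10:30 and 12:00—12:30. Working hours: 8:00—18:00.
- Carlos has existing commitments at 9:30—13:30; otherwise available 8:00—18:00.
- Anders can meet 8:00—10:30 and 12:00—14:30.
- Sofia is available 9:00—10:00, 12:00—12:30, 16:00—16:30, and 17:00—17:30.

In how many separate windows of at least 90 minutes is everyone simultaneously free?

Mina free within 08:00–18:00: 08:00–10:30, 12:00–18:00.
Emeka free within 08:00–18:00: 10:30–12:00, 12:30–18:00.
Carlos free within 08:00–18:00: 08:00–09:30, 13:30–18:00.
Mina ∩ Emeka: 12:30–18:00.
Mina ∩ Emeka ∩ Carlos: 13:30–18:00.
Mina ∩ Emeka ∩ Carlos ∩ Anders: 13:30–14:30.
Mina ∩ Emeka ∩ Carlos ∩ Anders ∩ Sofia: (none).
Windows ≥ 90 min: (none).
That's 0 windows.

0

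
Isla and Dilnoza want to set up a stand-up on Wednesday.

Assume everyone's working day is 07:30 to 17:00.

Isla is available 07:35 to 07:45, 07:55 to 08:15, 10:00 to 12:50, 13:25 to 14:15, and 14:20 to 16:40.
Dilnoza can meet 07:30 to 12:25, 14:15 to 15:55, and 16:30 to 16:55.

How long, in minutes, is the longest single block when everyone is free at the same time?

Isla ∩ Dilnoza: 07:35–07:45, 07:55–08:15, 10:00–12:25, 14:20–15:55, 16:30–16:40.
Common window lengths: 10, 20, 145, 95, 10 min; longest is 145.

145 minutes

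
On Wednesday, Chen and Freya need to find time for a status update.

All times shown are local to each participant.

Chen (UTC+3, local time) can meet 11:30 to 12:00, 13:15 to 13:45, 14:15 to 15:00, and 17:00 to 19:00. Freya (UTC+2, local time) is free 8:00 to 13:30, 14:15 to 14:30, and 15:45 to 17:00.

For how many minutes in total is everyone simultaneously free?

135 minutes

Chen → UTC: 08:30–09:00, 10:15–10:45, 11:15–12:00, 14:00–16:00.
Freya → UTC: 06:00–11:30, 12:15–12:30, 13:45–15:00.
Chen ∩ Freya: 08:30–09:00, 10:15–10:45, 11:15–11:30, 14:00–15:00.
Total common minutes: 30 + 30 + 15 + 60 = 135.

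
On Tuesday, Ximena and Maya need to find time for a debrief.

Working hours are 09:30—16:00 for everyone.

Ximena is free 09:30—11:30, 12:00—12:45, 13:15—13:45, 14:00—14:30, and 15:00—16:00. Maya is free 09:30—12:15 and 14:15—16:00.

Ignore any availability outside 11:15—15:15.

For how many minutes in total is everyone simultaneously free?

Ximena ∩ Maya: 09:30–11:30, 12:00–12:15, 14:15–14:30, 15:00–16:00.
Restricted to 11:15–15:15: 11:15–11:30, 12:00–12:15, 14:15–14:30, 15:00–15:15.
Total common minutes: 15 + 15 + 15 + 15 = 60.

60 minutes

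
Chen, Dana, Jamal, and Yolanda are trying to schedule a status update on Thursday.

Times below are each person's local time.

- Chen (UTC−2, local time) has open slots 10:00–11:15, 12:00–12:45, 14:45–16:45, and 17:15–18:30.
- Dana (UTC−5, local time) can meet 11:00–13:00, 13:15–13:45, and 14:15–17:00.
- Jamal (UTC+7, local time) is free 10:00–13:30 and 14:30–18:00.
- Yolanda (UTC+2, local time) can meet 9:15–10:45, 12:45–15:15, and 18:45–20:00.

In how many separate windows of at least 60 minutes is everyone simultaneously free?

Chen → UTC: 12:00–13:15, 14:00–14:45, 16:45–18:45, 19:15–20:30.
Dana → UTC: 16:00–18:00, 18:15–18:45, 19:15–22:00.
Jamal → UTC: 03:00–06:30, 07:30–11:00.
Yolanda → UTC: 07:15–08:45, 10:45–13:15, 16:45–18:00.
Chen ∩ Dana: 16:45–18:00, 18:15–18:45, 19:15–20:30.
Chen ∩ Dana ∩ Jamal: (none).
Chen ∩ Dana ∩ Jamal ∩ Yolanda: (none).
Windows ≥ 60 min: (none).
That's 0 windows.

0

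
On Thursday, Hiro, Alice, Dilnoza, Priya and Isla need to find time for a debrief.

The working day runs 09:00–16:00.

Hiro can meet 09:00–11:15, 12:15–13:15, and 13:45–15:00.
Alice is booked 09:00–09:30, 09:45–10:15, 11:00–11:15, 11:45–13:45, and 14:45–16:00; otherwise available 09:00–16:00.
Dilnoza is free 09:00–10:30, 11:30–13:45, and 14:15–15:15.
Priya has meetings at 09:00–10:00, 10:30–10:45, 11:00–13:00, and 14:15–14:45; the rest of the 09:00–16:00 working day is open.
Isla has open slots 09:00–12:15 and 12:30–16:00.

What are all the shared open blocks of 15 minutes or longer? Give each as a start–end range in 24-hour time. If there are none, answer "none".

10:15–10:30

Alice free within 09:00–16:00: 09:30–09:45, 10:15–11:00, 11:15–11:45, 13:45–14:45.
Priya free within 09:00–16:00: 10:00–10:30, 10:45–11:00, 13:00–14:15, 14:45–16:00.
Hiro ∩ Alice: 09:30–09:45, 10:15–11:00, 13:45–14:45.
Hiro ∩ Alice ∩ Dilnoza: 09:30–09:45, 10:15–10:30, 14:15–14:45.
Hiro ∩ Alice ∩ Dilnoza ∩ Priya: 10:15–10:30.
Hiro ∩ Alice ∩ Dilnoza ∩ Priya ∩ Isla: 10:15–10:30.
Windows ≥ 15 min: 10:15–10:30.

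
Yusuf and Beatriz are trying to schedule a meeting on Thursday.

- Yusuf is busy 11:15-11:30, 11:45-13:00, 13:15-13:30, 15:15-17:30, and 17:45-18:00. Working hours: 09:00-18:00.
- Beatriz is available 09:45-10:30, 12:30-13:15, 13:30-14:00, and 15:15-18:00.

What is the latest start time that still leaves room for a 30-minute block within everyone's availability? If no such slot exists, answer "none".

Yusuf free within 09:00–18:00: 09:00–11:15, 11:30–11:45, 13:00–13:15, 13:30–15:15, 17:30–17:45.
Yusuf ∩ Beatriz: 09:45–10:30, 13:00–13:15, 13:30–14:00, 17:30–17:45.
Windows ≥ 30 min: 09:45–10:30, 13:30–14:00.
Latest start in the last window 13:30–14:00 is 14:00 − 30 min = 13:30.

13:30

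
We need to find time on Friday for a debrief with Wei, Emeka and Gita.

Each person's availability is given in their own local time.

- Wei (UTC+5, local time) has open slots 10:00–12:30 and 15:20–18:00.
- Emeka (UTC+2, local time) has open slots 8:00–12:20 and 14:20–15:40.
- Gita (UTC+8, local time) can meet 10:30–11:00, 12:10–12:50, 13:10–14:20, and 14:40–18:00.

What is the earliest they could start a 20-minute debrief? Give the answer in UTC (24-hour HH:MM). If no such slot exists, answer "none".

Wei → UTC: 05:00–07:30, 10:20–13:00.
Emeka → UTC: 06:00–10:20, 12:20–13:40.
Gita → UTC: 02:30–03:00, 04:10–04:50, 05:10–06:20, 06:40–10:00.
Wei ∩ Emeka: 06:00–07:30, 12:20–13:00.
Wei ∩ Emeka ∩ Gita: 06:00–06:20, 06:40–07:30.
Windows ≥ 20 min: 06:00–06:20, 06:40–07:30.
Earliest such window starts at 06:00.

06:00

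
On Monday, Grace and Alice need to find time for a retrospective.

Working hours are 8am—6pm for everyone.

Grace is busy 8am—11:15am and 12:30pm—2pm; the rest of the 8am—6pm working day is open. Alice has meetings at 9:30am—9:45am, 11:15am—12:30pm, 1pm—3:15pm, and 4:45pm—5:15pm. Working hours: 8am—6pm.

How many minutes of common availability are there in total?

Grace free within 08:00–18:00: 11:15–12:30, 14:00–18:00.
Alice free within 08:00–18:00: 08:00–09:30, 09:45–11:15, 12:30–13:00, 15:15–16:45, 17:15–18:00.
Grace ∩ Alice: 15:15–16:45, 17:15–18:00.
Total common minutes: 90 + 45 = 135.

135 minutes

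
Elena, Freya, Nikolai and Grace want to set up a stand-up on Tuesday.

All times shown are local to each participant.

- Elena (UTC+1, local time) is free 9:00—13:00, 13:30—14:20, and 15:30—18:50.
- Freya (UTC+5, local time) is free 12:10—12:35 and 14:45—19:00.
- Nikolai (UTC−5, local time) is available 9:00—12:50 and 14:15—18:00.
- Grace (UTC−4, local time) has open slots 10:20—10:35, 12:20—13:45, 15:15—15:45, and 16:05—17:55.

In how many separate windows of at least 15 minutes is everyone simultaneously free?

Elena → UTC: 08:00–12:00, 12:30–13:20, 14:30–17:50.
Freya → UTC: 07:10–07:35, 09:45–14:00.
Nikolai → UTC: 14:00–17:50, 19:15–23:00.
Grace → UTC: 14:20–14:35, 16:20–17:45, 19:15–19:45, 20:05–21:55.
Elena ∩ Freya: 09:45–12:00, 12:30–13:20.
Elena ∩ Freya ∩ Nikolai: (none).
Elena ∩ Freya ∩ Nikolai ∩ Grace: (none).
Windows ≥ 15 min: (none).
That's 0 windows.

0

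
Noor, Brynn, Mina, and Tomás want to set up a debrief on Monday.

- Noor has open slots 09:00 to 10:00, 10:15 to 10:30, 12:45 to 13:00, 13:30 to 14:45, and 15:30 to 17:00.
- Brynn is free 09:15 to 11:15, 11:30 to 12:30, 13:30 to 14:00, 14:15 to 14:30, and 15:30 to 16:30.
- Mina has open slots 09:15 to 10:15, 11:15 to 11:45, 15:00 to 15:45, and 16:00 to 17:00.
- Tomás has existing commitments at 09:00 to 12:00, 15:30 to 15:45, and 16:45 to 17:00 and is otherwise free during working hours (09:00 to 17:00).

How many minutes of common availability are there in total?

Tomás free within 09:00–17:00: 12:00–15:30, 15:45–16:45.
Noor ∩ Brynn: 09:15–10:00, 10:15–10:30, 13:30–14:00, 14:15–14:30, 15:30–16:30.
Noor ∩ Brynn ∩ Mina: 09:15–10:00, 15:30–15:45, 16:00–16:30.
Noor ∩ Brynn ∩ Mina ∩ Tomás: 16:00–16:30.
Total common minutes: 30.

30 minutes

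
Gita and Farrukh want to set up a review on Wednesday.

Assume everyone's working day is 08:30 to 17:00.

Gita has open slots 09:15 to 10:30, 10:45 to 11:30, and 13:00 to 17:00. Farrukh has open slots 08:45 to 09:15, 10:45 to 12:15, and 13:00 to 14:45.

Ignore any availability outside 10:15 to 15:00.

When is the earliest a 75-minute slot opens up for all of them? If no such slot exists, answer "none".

13:00

Gita ∩ Farrukh: 10:45–11:30, 13:00–14:45.
Restricted to 10:15–15:00: 10:45–11:30, 13:00–14:45.
Windows ≥ 75 min: 13:00–14:45.
Earliest such window starts at 13:00.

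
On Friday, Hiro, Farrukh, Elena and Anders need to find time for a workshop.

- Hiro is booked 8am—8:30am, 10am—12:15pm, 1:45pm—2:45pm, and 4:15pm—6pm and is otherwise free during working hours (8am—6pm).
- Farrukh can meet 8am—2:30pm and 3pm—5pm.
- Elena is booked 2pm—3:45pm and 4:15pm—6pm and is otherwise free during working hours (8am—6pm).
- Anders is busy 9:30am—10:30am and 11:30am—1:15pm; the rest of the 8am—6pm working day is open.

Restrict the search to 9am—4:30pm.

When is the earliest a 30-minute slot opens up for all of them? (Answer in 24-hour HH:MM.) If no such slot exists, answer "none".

Hiro free within 08:00–18:00: 08:30–10:00, 12:15–13:45, 14:45–16:15.
Elena free within 08:00–18:00: 08:00–14:00, 15:45–16:15.
Anders free within 08:00–18:00: 08:00–09:30, 10:30–11:30, 13:15–18:00.
Hiro ∩ Farrukh: 08:30–10:00, 12:15–13:45, 15:00–16:15.
Hiro ∩ Farrukh ∩ Elena: 08:30–10:00, 12:15–13:45, 15:45–16:15.
Hiro ∩ Farrukh ∩ Elena ∩ Anders: 08:30–09:30, 13:15–13:45, 15:45–16:15.
Restricted to 09:00–16:30: 09:00–09:30, 13:15–13:45, 15:45–16:15.
Windows ≥ 30 min: 09:00–09:30, 13:15–13:45, 15:45–16:15.
Earliest such window starts at 09:00.

09:00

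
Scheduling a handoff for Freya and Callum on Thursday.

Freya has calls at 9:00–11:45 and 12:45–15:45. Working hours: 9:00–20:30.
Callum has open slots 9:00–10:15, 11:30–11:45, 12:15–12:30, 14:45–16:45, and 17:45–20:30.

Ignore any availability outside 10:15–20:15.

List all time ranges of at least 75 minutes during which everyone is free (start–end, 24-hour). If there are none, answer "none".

17:45–20:15

Freya free within 09:00–20:30: 11:45–12:45, 15:45–20:30.
Freya ∩ Callum: 12:15–12:30, 15:45–16:45, 17:45–20:30.
Restricted to 10:15–20:15: 12:15–12:30, 15:45–16:45, 17:45–20:15.
Windows ≥ 75 min: 17:45–20:15.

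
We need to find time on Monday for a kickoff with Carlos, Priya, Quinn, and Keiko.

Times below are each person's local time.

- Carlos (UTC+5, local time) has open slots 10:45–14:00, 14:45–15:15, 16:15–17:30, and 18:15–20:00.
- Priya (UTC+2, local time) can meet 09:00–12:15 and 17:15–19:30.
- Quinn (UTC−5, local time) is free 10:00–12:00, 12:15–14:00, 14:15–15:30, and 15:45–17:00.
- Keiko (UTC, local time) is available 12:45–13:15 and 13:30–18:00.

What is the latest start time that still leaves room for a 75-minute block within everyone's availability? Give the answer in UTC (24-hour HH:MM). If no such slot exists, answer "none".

Carlos → UTC: 05:45–09:00, 09:45–10:15, 11:15–12:30, 13:15–15:00.
Priya → UTC: 07:00–10:15, 15:15–17:30.
Quinn → UTC: 15:00–17:00, 17:15–19:00, 19:15–20:30, 20:45–22:00.
Keiko → UTC: 12:45–13:15, 13:30–18:00.
Carlos ∩ Priya: 07:00–09:00, 09:45–10:15.
Carlos ∩ Priya ∩ Quinn: (none).
Carlos ∩ Priya ∩ Quinn ∩ Keiko: (none).
Windows ≥ 75 min: (none).

none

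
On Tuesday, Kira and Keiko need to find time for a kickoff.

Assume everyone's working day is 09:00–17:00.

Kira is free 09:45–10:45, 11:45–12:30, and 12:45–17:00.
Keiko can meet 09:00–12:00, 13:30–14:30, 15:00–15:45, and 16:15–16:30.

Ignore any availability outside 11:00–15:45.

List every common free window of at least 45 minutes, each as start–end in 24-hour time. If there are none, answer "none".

Kira ∩ Keiko: 09:45–10:45, 11:45–12:00, 13:30–14:30, 15:00–15:45, 16:15–16:30.
Restricted to 11:00–15:45: 11:45–12:00, 13:30–14:30, 15:00–15:45.
Windows ≥ 45 min: 13:30–14:30, 15:00–15:45.

13:30–14:30, 15:00–15:45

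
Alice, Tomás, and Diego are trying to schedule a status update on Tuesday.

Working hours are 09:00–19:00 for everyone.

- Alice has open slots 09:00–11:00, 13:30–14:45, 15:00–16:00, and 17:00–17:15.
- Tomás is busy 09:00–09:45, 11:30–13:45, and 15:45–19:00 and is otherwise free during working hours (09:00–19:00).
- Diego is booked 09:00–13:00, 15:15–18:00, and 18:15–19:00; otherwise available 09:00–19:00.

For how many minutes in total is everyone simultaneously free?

Tomás free within 09:00–19:00: 09:45–11:30, 13:45–15:45.
Diego free within 09:00–19:00: 13:00–15:15, 18:00–18:15.
Alice ∩ Tomás: 09:45–11:00, 13:45–14:45, 15:00–15:45.
Alice ∩ Tomás ∩ Diego: 13:45–14:45, 15:00–15:15.
Total common minutes: 60 + 15 = 75.

75 minutes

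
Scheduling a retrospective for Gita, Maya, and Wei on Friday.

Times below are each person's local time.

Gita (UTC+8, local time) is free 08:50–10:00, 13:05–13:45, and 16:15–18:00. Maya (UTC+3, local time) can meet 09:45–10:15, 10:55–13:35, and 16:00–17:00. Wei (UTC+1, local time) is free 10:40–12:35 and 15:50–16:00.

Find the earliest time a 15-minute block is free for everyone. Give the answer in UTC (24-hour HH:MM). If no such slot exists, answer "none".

Gita → UTC: 00:50–02:00, 05:05–05:45, 08:15–10:00.
Maya → UTC: 06:45–07:15, 07:55–10:35, 13:00–14:00.
Wei → UTC: 09:40–11:35, 14:50–15:00.
Gita ∩ Maya: 08:15–10:00.
Gita ∩ Maya ∩ Wei: 09:40–10:00.
Windows ≥ 15 min: 09:40–10:00.
Earliest such window starts at 09:40.

09:40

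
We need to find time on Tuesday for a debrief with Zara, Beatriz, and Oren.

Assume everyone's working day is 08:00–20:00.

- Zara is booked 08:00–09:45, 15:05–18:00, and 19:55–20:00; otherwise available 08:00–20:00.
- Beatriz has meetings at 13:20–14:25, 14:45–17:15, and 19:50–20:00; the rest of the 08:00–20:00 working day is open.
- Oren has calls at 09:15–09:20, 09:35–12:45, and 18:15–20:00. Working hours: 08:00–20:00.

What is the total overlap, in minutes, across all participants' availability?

Zara free within 08:00–20:00: 09:45–15:05, 18:00–19:55.
Beatriz free within 08:00–20:00: 08:00–13:20, 14:25–14:45, 17:15–19:50.
Oren free within 08:00–20:00: 08:00–09:15, 09:20–09:35, 12:45–18:15.
Zara ∩ Beatriz: 09:45–13:20, 14:25–14:45, 18:00–19:50.
Zara ∩ Beatriz ∩ Oren: 12:45–13:20, 14:25–14:45, 18:00–18:15.
Total common minutes: 35 + 20 + 15 = 70.

70 minutes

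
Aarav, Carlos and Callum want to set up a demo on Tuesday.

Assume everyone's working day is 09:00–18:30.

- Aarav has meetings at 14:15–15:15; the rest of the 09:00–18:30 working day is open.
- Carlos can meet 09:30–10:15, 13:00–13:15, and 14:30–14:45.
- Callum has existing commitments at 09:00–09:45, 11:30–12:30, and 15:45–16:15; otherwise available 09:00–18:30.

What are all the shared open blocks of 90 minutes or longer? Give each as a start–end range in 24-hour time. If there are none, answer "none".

none

Aarav free within 09:00–18:30: 09:00–14:15, 15:15–18:30.
Callum free within 09:00–18:30: 09:45–11:30, 12:30–15:45, 16:15–18:30.
Aarav ∩ Carlos: 09:30–10:15, 13:00–13:15.
Aarav ∩ Carlos ∩ Callum: 09:45–10:15, 13:00–13:15.
Windows ≥ 90 min: (none).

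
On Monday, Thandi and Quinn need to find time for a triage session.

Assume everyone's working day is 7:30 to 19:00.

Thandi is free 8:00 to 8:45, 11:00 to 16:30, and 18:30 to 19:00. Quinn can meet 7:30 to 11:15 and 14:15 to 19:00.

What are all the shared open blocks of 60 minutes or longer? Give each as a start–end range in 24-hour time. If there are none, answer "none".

14:15–16:30

Thandi ∩ Quinn: 08:00–08:45, 11:00–11:15, 14:15–16:30, 18:30–19:00.
Windows ≥ 60 min: 14:15–16:30.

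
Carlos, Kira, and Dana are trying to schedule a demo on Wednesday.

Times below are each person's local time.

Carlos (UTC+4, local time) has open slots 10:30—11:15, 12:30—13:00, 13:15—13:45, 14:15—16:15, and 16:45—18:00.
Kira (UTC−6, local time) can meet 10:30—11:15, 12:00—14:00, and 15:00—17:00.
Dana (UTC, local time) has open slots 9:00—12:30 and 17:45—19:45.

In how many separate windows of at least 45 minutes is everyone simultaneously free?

0

Carlos → UTC: 06:30–07:15, 08:30–09:00, 09:15–09:45, 10:15–12:15, 12:45–14:00.
Kira → UTC: 16:30–17:15, 18:00–20:00, 21:00–23:00.
Dana → UTC: 09:00–12:30, 17:45–19:45.
Carlos ∩ Kira: (none).
Carlos ∩ Kira ∩ Dana: (none).
Windows ≥ 45 min: (none).
That's 0 windows.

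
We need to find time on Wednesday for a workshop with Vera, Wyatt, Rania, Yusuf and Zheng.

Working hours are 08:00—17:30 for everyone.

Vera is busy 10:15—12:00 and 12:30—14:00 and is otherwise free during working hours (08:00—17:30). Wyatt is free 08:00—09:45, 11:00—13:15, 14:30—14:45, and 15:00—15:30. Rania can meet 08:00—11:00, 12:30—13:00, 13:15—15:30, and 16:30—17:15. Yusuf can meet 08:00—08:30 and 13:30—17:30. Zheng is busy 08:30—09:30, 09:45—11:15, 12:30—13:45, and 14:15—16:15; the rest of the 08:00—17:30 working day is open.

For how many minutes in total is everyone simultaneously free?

30 minutes

Vera free within 08:00–17:30: 08:00–10:15, 12:00–12:30, 14:00–17:30.
Zheng free within 08:00–17:30: 08:00–08:30, 09:30–09:45, 11:15–12:30, 13:45–14:15, 16:15–17:30.
Vera ∩ Wyatt: 08:00–09:45, 12:00–12:30, 14:30–14:45, 15:00–15:30.
Vera ∩ Wyatt ∩ Rania: 08:00–09:45, 14:30–14:45, 15:00–15:30.
Vera ∩ Wyatt ∩ Rania ∩ Yusuf: 08:00–08:30, 14:30–14:45, 15:00–15:30.
Vera ∩ Wyatt ∩ Rania ∩ Yusuf ∩ Zheng: 08:00–08:30.
Total common minutes: 30.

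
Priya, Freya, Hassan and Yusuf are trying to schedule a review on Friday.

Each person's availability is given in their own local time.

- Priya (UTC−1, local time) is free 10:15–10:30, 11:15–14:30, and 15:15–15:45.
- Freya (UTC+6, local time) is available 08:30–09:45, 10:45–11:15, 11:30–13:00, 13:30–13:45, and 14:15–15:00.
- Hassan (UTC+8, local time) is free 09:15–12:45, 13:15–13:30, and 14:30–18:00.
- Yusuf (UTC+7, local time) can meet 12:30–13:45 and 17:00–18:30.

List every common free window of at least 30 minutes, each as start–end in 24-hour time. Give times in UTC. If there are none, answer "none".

Priya → UTC: 11:15–11:30, 12:15–15:30, 16:15–16:45.
Freya → UTC: 02:30–03:45, 04:45–05:15, 05:30–07:00, 07:30–07:45, 08:15–09:00.
Hassan → UTC: 01:15–04:45, 05:15–05:30, 06:30–10:00.
Yusuf → UTC: 05:30–06:45, 10:00–11:30.
Priya ∩ Freya: (none).
Priya ∩ Freya ∩ Hassan: (none).
Priya ∩ Freya ∩ Hassan ∩ Yusuf: (none).
Windows ≥ 30 min: (none).

none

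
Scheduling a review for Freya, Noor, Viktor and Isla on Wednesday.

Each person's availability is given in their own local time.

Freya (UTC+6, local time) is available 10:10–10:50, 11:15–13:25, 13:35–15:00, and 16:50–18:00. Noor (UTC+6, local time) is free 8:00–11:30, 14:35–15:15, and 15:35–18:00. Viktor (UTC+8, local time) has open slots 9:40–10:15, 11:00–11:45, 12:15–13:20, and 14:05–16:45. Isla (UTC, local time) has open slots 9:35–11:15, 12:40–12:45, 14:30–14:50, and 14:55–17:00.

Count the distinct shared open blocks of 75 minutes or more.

Freya → UTC: 04:10–04:50, 05:15–07:25, 07:35–09:00, 10:50–12:00.
Noor → UTC: 02:00–05:30, 08:35–09:15, 09:35–12:00.
Viktor → UTC: 01:40–02:15, 03:00–03:45, 04:15–05:20, 06:05–08:45.
Isla → UTC: 09:35–11:15, 12:40–12:45, 14:30–14:50, 14:55–17:00.
Freya ∩ Noor: 04:10–04:50, 05:15–05:30, 08:35–09:00, 10:50–12:00.
Freya ∩ Noor ∩ Viktor: 04:15–04:50, 05:15–05:20, 08:35–08:45.
Freya ∩ Noor ∩ Viktor ∩ Isla: (none).
Windows ≥ 75 min: (none).
That's 0 windows.

0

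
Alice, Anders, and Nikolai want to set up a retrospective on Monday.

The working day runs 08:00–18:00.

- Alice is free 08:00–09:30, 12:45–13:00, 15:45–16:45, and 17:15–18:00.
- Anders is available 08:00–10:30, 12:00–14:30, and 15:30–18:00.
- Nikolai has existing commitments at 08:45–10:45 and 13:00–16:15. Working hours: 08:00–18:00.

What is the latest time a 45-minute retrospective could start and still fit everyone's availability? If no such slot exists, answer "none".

17:15

Nikolai free within 08:00–18:00: 08:00–08:45, 10:45–13:00, 16:15–18:00.
Alice ∩ Anders: 08:00–09:30, 12:45–13:00, 15:45–16:45, 17:15–18:00.
Alice ∩ Anders ∩ Nikolai: 08:00–08:45, 12:45–13:00, 16:15–16:45, 17:15–18:00.
Windows ≥ 45 min: 08:00–08:45, 17:15–18:00.
Latest start in the last window 17:15–18:00 is 18:00 − 45 min = 17:15.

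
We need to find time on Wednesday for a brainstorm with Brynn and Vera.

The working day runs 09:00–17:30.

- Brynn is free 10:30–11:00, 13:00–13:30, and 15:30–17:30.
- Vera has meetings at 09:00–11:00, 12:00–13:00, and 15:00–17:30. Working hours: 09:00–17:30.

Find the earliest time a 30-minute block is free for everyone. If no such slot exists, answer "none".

13:00

Vera free within 09:00–17:30: 11:00–12:00, 13:00–15:00.
Brynn ∩ Vera: 13:00–13:30.
Windows ≥ 30 min: 13:00–13:30.
Earliest such window starts at 13:00.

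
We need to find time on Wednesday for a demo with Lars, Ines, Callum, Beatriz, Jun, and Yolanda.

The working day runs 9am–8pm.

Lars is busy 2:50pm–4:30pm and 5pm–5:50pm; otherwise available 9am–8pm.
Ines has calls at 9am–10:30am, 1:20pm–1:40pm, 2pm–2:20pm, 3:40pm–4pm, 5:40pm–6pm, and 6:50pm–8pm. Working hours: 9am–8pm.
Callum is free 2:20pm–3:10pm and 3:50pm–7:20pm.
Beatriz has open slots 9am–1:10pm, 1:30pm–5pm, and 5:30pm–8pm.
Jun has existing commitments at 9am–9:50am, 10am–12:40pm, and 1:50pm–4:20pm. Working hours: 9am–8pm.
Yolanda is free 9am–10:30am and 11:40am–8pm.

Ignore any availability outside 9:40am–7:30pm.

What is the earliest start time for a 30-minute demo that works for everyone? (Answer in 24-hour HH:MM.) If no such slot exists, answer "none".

16:30

Lars free within 09:00–20:00: 09:00–14:50, 16:30–17:00, 17:50–20:00.
Ines free within 09:00–20:00: 10:30–13:20, 13:40–14:00, 14:20–15:40, 16:00–17:40, 18:00–18:50.
Jun free within 09:00–20:00: 09:50–10:00, 12:40–13:50, 16:20–20:00.
Lars ∩ Ines: 10:30–13:20, 13:40–14:00, 14:20–14:50, 16:30–17:00, 18:00–18:50.
Lars ∩ Ines ∩ Callum: 14:20–14:50, 16:30–17:00, 18:00–18:50.
Lars ∩ Ines ∩ Callum ∩ Beatriz: 14:20–14:50, 16:30–17:00, 18:00–18:50.
Lars ∩ Ines ∩ Callum ∩ Beatriz ∩ Jun: 16:30–17:00, 18:00–18:50.
Lars ∩ Ines ∩ Callum ∩ Beatriz ∩ Jun ∩ Yolanda: 16:30–17:00, 18:00–18:50.
Restricted to 09:40–19:30: 16:30–17:00, 18:00–18:50.
Windows ≥ 30 min: 16:30–17:00, 18:00–18:50.
Earliest such window starts at 16:30.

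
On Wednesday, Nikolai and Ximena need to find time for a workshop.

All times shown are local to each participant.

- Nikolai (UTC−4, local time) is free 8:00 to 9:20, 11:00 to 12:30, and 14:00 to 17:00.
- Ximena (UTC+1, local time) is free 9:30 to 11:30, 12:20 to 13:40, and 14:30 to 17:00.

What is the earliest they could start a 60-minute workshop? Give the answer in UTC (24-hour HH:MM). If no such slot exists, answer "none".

Nikolai → UTC: 12:00–13:20, 15:00–16:30, 18:00–21:00.
Ximena → UTC: 08:30–10:30, 11:20–12:40, 13:30–16:00.
Nikolai ∩ Ximena: 12:00–12:40, 15:00–16:00.
Windows ≥ 60 min: 15:00–16:00.
Earliest such window starts at 15:00.

15:00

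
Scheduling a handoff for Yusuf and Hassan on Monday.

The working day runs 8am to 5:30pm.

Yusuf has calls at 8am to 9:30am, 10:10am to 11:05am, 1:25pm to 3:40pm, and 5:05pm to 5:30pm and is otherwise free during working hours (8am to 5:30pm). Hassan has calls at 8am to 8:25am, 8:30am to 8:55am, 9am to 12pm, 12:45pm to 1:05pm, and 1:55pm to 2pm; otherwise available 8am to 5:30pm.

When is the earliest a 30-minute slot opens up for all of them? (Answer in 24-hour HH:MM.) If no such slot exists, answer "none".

Yusuf free within 08:00–17:30: 09:30–10:10, 11:05–13:25, 15:40–17:05.
Hassan free within 08:00–17:30: 08:25–08:30, 08:55–09:00, 12:00–12:45, 13:05–13:55, 14:00–17:30.
Yusuf ∩ Hassan: 12:00–12:45, 13:05–13:25, 15:40–17:05.
Windows ≥ 30 min: 12:00–12:45, 15:40–17:05.
Earliest such window starts at 12:00.

12:00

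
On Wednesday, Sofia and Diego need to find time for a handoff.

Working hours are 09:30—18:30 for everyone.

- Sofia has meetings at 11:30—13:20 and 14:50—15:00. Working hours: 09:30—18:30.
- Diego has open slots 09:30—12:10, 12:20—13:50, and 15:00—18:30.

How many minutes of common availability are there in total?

360 minutes

Sofia free within 09:30–18:30: 09:30–11:30, 13:20–14:50, 15:00–18:30.
Sofia ∩ Diego: 09:30–11:30, 13:20–13:50, 15:00–18:30.
Total common minutes: 120 + 30 + 210 = 360.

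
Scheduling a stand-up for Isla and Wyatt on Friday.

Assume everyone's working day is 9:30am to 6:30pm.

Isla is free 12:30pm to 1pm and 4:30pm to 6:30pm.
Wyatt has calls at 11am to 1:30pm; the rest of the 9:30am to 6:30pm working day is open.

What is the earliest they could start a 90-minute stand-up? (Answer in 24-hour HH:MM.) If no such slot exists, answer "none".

Wyatt free within 09:30–18:30: 09:30–11:00, 13:30–18:30.
Isla ∩ Wyatt: 16:30–18:30.
Windows ≥ 90 min: 16:30–18:30.
Earliest such window starts at 16:30.

16:30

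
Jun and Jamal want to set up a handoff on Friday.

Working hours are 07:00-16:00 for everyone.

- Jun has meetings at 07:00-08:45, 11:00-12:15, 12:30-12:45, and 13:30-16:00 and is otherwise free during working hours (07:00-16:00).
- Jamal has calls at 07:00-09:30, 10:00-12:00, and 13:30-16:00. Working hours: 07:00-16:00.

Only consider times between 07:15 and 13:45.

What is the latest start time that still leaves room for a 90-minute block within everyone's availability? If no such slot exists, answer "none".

none

Jun free within 07:00–16:00: 08:45–11:00, 12:15–12:30, 12:45–13:30.
Jamal free within 07:00–16:00: 09:30–10:00, 12:00–13:30.
Jun ∩ Jamal: 09:30–10:00, 12:15–12:30, 12:45–13:30.
Restricted to 07:15–13:45: 09:30–10:00, 12:15–12:30, 12:45–13:30.
Windows ≥ 90 min: (none).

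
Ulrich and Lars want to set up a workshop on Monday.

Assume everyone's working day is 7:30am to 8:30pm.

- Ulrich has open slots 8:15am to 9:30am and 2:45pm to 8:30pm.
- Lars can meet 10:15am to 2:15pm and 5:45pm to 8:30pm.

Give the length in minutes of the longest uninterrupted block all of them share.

Ulrich ∩ Lars: 17:45–20:30.
Single common window of 165 minutes.

165 minutes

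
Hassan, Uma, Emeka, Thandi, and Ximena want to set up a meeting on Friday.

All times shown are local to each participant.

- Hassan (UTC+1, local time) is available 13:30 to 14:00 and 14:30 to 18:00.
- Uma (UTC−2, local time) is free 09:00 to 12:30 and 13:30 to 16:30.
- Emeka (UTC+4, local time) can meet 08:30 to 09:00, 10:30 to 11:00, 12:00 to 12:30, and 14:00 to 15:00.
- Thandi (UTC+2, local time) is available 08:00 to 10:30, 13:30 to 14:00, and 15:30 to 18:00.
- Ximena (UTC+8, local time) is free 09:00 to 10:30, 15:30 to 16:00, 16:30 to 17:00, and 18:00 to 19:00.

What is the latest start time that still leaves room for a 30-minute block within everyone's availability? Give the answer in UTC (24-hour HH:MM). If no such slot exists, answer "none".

none

Hassan → UTC: 12:30–13:00, 13:30–17:00.
Uma → UTC: 11:00–14:30, 15:30–18:30.
Emeka → UTC: 04:30–05:00, 06:30–07:00, 08:00–08:30, 10:00–11:00.
Thandi → UTC: 06:00–08:30, 11:30–12:00, 13:30–16:00.
Ximena → UTC: 01:00–02:30, 07:30–08:00, 08:30–09:00, 10:00–11:00.
Hassan ∩ Uma: 12:30–13:00, 13:30–14:30, 15:30–17:00.
Hassan ∩ Uma ∩ Emeka: (none).
Hassan ∩ Uma ∩ Emeka ∩ Thandi: (none).
Hassan ∩ Uma ∩ Emeka ∩ Thandi ∩ Ximena: (none).
Windows ≥ 30 min: (none).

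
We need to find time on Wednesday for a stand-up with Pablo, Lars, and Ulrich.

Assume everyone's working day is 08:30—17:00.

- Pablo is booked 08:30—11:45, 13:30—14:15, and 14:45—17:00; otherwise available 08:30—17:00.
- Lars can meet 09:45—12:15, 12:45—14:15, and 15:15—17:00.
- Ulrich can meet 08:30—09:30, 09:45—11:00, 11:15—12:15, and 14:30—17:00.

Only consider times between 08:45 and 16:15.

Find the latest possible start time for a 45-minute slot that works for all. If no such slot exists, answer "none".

Pablo free within 08:30–17:00: 11:45–13:30, 14:15–14:45.
Pablo ∩ Lars: 11:45–12:15, 12:45–13:30.
Pablo ∩ Lars ∩ Ulrich: 11:45–12:15.
Restricted to 08:45–16:15: 11:45–12:15.
Windows ≥ 45 min: (none).

none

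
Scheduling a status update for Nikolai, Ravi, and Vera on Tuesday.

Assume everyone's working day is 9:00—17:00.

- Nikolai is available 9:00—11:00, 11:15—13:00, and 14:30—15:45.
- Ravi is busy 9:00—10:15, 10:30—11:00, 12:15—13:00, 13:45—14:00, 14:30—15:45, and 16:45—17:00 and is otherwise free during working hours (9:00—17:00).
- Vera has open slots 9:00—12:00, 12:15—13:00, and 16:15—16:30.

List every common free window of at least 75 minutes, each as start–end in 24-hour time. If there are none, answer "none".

none

Ravi free within 09:00–17:00: 10:15–10:30, 11:00–12:15, 13:00–13:45, 14:00–14:30, 15:45–16:45.
Nikolai ∩ Ravi: 10:15–10:30, 11:15–12:15.
Nikolai ∩ Ravi ∩ Vera: 10:15–10:30, 11:15–12:00.
Windows ≥ 75 min: (none).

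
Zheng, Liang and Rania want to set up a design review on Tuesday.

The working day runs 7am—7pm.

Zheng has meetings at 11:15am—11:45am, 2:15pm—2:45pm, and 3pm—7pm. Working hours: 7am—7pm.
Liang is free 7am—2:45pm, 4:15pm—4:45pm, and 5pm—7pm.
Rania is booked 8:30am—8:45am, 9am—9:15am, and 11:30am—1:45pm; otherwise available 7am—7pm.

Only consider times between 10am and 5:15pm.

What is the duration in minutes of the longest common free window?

Zheng free within 07:00–19:00: 07:00–11:15, 11:45–14:15, 14:45–15:00.
Rania free within 07:00–19:00: 07:00–08:30, 08:45–09:00, 09:15–11:30, 13:45–19:00.
Zheng ∩ Liang: 07:00–11:15, 11:45–14:15.
Zheng ∩ Liang ∩ Rania: 07:00–08:30, 08:45–09:00, 09:15–11:15, 13:45–14:15.
Restricted to 10:00–17:15: 10:00–11:15, 13:45–14:15.
Common window lengths: 75, 30 min; longest is 75.

75 minutes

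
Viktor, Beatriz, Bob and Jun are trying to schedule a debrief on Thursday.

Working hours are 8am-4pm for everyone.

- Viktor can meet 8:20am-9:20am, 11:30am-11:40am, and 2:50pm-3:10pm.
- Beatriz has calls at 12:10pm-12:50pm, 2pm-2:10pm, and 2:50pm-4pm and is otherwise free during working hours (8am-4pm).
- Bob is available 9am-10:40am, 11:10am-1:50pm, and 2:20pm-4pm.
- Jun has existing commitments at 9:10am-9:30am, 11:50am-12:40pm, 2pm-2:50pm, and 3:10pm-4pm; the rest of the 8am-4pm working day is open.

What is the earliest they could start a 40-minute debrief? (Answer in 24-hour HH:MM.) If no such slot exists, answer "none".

none

Beatriz free within 08:00–16:00: 08:00–12:10, 12:50–14:00, 14:10–14:50.
Jun free within 08:00–16:00: 08:00–09:10, 09:30–11:50, 12:40–14:00, 14:50–15:10.
Viktor ∩ Beatriz: 08:20–09:20, 11:30–11:40.
Viktor ∩ Beatriz ∩ Bob: 09:00–09:20, 11:30–11:40.
Viktor ∩ Beatriz ∩ Bob ∩ Jun: 09:00–09:10, 11:30–11:40.
Windows ≥ 40 min: (none).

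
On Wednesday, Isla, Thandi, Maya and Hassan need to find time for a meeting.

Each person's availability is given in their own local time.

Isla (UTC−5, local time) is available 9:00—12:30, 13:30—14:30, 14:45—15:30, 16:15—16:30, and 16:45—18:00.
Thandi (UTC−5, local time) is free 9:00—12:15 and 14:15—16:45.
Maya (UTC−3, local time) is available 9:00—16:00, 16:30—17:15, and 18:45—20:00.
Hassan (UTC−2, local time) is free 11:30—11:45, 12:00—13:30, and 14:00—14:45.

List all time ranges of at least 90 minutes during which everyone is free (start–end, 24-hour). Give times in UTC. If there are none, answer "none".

14:00–15:30

Isla → UTC: 14:00–17:30, 18:30–19:30, 19:45–20:30, 21:15–21:30, 21:45–23:00.
Thandi → UTC: 14:00–17:15, 19:15–21:45.
Maya → UTC: 12:00–19:00, 19:30–20:15, 21:45–23:00.
Hassan → UTC: 13:30–13:45, 14:00–15:30, 16:00–16:45.
Isla ∩ Thandi: 14:00–17:15, 19:15–19:30, 19:45–20:30, 21:15–21:30.
Isla ∩ Thandi ∩ Maya: 14:00–17:15, 19:45–20:15.
Isla ∩ Thandi ∩ Maya ∩ Hassan: 14:00–15:30, 16:00–16:45.
Windows ≥ 90 min: 14:00–15:30.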